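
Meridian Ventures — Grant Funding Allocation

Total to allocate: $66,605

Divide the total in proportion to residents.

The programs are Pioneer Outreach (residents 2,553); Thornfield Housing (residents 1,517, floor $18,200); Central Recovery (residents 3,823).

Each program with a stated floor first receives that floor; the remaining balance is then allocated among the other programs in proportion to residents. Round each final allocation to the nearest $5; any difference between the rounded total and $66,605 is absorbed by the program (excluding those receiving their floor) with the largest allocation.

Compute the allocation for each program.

Pioneer Outreach: $19,380 | Thornfield Housing: $18,200 | Central Recovery: $29,025

Guaranteed amounts: Thornfield Housing $18,200. Balance $48,405.
Balance split over remaining residents 6,376: Pioneer Outreach 19,381.74 → $19,380; Central Recovery 29,023.26 → $29,025.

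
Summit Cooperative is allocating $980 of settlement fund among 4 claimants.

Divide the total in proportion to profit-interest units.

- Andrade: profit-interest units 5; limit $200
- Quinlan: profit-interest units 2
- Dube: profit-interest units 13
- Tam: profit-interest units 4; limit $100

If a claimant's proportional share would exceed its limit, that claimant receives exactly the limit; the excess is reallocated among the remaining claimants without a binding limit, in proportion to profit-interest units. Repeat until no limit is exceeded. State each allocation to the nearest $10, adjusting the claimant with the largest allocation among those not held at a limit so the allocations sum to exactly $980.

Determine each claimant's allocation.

Andrade: $200 · Quinlan: $90 · Dube: $590 · Tam: $100

Sum of profit-interest units: 24.
Pro-rata shares before constraints: Andrade 204.17; Quinlan 81.67; Dube 530.83; Tam 163.33.
Capped: Andrade ($200), Tam ($100); balance $680 reallocated over remaining profit-interest units 15.
Shares after redistribution: Quinlan 90.67 → $90; Dube 589.33 → $590.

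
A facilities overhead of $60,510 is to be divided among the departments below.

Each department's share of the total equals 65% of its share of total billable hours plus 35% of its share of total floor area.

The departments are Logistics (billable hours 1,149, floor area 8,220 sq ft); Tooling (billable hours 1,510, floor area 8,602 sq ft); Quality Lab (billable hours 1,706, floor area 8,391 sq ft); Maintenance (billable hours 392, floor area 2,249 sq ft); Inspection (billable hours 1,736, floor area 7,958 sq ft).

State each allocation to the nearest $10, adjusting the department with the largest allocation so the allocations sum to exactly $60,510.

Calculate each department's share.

Billable hours total 6,493; floor area total 35,420.
Blended shares (65% billable hours + 35% floor area): Logistics 0.1962; Tooling 0.2362; Quality Lab 0.2537; Maintenance 0.0615; Inspection 0.2524.
Unrounded shares: Logistics 11,875.04; Tooling 14,290.21; Quality Lab 15,351.32; Maintenance 3,719.28; Inspection 15,274.15.
Rounded to nearest $10: Logistics $11,880; Tooling $14,290; Quality Lab $15,350; Maintenance $3,720; Inspection $15,270. Sum = $60,510.
Rounded total matches; no reconciliation needed.

Logistics: $11,880 · Tooling: $14,290 · Quality Lab: $15,350 · Maintenance: $3,720 · Inspection: $15,270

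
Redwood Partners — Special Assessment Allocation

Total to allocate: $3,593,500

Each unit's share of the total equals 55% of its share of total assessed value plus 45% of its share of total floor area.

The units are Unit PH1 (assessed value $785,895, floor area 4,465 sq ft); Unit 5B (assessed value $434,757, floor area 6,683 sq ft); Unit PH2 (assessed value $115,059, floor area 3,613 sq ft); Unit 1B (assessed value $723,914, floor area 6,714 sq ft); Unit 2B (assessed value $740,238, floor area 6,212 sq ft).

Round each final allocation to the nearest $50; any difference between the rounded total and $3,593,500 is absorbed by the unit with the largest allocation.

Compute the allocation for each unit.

Unit PH1: $815,550; Unit 5B: $697,200; Unit PH2: $292,250; Unit 1B: $903,150; Unit 2B: $885,350

Totals — assessed value 2,799,863, floor area 27,687.
Blended shares (55% assessed value + 45% floor area): Unit PH1 0.2269; Unit 5B 0.1940; Unit PH2 0.0813; Unit 1B 0.2513; Unit 2B 0.2464.
Proportional shares: Unit PH1 815,544.63; Unit 5B 697,219.65; Unit PH2 292,239.54; Unit 1B 903,146.33; Unit 2B 885,349.85.
At nearest $50: Unit PH1 $815,550; Unit 5B $697,200; Unit PH2 $292,250; Unit 1B $903,150; Unit 2B $885,350. Sum = $3,593,500.
Rounded total matches; no reconciliation needed.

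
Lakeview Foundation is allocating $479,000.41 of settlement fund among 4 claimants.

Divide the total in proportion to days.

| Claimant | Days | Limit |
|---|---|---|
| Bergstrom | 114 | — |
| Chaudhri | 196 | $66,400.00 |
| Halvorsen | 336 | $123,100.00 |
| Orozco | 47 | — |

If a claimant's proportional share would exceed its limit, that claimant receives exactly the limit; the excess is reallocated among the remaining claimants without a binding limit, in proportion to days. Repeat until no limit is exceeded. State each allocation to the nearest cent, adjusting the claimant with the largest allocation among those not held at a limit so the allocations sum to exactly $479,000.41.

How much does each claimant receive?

Bergstrom: $204,987.87; Chaudhri: $66,400.00; Halvorsen: $123,100.00; Orozco: $84,512.54

Total days = 693.
Proportional shares (ignoring caps): Bergstrom 78,796.6042; Chaudhri 135,474.8634; Halvorsen 232,242.6230; Orozco 32,486.3193.
Capped: Chaudhri ($66,400.00), Halvorsen ($123,100.00); remaining pool $289,500.41 reallocated over remaining days 161.
Redistributed shares: Bergstrom 204,987.8680 → $204,987.87; Orozco 84,512.5420 → $84,512.54.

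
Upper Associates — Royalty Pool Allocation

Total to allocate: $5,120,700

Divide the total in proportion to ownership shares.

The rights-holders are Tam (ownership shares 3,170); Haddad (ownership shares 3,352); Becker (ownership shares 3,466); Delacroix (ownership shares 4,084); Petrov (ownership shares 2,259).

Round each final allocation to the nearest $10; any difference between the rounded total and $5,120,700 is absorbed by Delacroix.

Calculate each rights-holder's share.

Total ownership shares = 16,331.
Raw shares: Tam 3,170/16,331 × $5,120,700 = 993,975.81; Haddad 3,352/16,331 × $5,120,700 = 1,051,043.19; Becker 3,466/16,331 × $5,120,700 = 1,086,788.70; Delacroix 4,084/16,331 × $5,120,700 = 1,280,566.95; Petrov 2,259/16,331 × $5,120,700 = 708,325.35.
After rounding ($10): Tam $993,980; Haddad $1,051,040; Becker $1,086,790; Delacroix $1,280,570; Petrov $708,330. Sum = $5,120,710.
Difference $5,120,700 − $5,120,710 = −$10 applied to Delacroix: Delacroix becomes $1,280,560.

Tam: $993,980 · Haddad: $1,051,040 · Becker: $1,086,790 · Delacroix: $1,280,560 · Petrov: $708,330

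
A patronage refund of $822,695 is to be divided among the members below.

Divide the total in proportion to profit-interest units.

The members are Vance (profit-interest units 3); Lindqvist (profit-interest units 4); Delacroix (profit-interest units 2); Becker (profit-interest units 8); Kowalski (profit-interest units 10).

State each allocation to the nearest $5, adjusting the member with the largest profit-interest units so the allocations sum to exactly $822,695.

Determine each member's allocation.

Combined profit-interest units = 27.
Unrounded shares: Vance 3/27 × $822,695 = 91,410.56; Lindqvist 4/27 × $822,695 = 121,880.74; Delacroix 2/27 × $822,695 = 60,940.37; Becker 8/27 × $822,695 = 243,761.48; Kowalski 10/27 × $822,695 = 304,701.85.
At nearest $5: Vance $91,410; Lindqvist $121,880; Delacroix $60,940; Becker $243,760; Kowalski $304,700. Sum = $822,690.
Difference $822,695 − $822,690 = +$5 applied to largest profit-interest units (Kowalski): Kowalski becomes $304,705.

Vance: $91,410; Lindqvist: $121,880; Delacroix: $60,940; Becker: $243,760; Kowalski: $304,705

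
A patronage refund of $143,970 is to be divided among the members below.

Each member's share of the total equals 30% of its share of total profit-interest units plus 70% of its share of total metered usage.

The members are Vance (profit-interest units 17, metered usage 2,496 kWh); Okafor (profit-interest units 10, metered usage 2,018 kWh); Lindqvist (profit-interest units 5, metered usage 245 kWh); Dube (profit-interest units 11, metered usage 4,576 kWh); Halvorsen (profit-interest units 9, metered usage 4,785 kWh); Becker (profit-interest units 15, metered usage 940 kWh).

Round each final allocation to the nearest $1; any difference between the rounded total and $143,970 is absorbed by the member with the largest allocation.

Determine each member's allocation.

Profit-interest units total 67; metered usage total 15,060.
Composite weights (30% profit-interest units + 70% metered usage): Vance 0.1921; Okafor 0.1386; Lindqvist 0.0338; Dube 0.2619; Halvorsen 0.2627; Becker 0.1109.
Proportional shares: Vance 27,661.72; Okafor 19,950.54; Lindqvist 4,862.71; Dube 37,712.89; Halvorsen 37,822.20; Becker 15,959.95.
Rounded to nearest $1: Vance $27,662; Okafor $19,951; Lindqvist $4,863; Dube $37,713; Halvorsen $37,822; Becker $15,960. Sum = $143,971.
Difference $143,970 − $143,971 = −$1 applied to largest allocation (Halvorsen): Halvorsen becomes $37,821.

Vance: $27,662 · Okafor: $19,951 · Lindqvist: $4,863 · Dube: $37,713 · Halvorsen: $37,821 · Becker: $15,960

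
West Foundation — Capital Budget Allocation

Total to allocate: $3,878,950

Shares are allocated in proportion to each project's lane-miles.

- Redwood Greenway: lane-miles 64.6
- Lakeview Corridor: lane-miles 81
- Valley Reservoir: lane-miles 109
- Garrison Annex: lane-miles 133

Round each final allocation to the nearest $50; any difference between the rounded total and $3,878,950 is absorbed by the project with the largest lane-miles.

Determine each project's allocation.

Combined lane-miles = 64.6 + 81 + 109 + 133 = 387.6.
Raw shares: Redwood Greenway 646,491.67; Lakeview Corridor 810,616.49; Valley Reservoir 1,090,829.59; Garrison Annex 1,331,012.25.
Rounded to nearest $50: Redwood Greenway $646,500; Lakeview Corridor $810,600; Valley Reservoir $1,090,850; Garrison Annex $1,331,000. Sum = $3,878,950.
No rounding difference to absorb.

Redwood Greenway: $646,500; Lakeview Corridor: $810,600; Valley Reservoir: $1,090,850; Garrison Annex: $1,331,000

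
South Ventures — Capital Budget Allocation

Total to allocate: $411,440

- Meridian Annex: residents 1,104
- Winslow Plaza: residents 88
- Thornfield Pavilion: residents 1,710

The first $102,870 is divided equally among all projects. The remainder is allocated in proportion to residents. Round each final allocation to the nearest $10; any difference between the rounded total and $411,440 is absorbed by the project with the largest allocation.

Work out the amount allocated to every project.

$102,870 shared equally gives $34,290 per project.
Remainder $308,570 by residents (total 2,902): Meridian Annex 117,388.45 → $117,390; Winslow Plaza 9,357.05 → $9,360; Thornfield Pavilion 181,824.50 → $181,820.
Totals: Meridian Annex $34,290 + $117,390 = $151,680; Winslow Plaza $34,290 + $9,360 = $43,650; Thornfield Pavilion $34,290 + $181,820 = $216,110.

Meridian Annex: $151,680; Winslow Plaza: $43,650; Thornfield Pavilion: $216,110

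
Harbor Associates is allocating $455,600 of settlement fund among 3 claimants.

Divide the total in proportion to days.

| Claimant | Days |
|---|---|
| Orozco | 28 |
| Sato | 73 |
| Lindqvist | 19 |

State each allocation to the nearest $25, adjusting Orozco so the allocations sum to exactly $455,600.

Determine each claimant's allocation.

Days total: 120.
Raw shares: Orozco 28/120 × $455,600 = 106,306.67; Sato 73/120 × $455,600 = 277,156.67; Lindqvist 19/120 × $455,600 = 72,136.67.
Rounded to nearest $25: Orozco $106,300; Sato $277,150; Lindqvist $72,125. Sum = $455,575.
Difference $455,600 − $455,575 = +$25 applied to Orozco: Orozco becomes $106,325.

Orozco: $106,325 · Sato: $277,150 · Lindqvist: $72,125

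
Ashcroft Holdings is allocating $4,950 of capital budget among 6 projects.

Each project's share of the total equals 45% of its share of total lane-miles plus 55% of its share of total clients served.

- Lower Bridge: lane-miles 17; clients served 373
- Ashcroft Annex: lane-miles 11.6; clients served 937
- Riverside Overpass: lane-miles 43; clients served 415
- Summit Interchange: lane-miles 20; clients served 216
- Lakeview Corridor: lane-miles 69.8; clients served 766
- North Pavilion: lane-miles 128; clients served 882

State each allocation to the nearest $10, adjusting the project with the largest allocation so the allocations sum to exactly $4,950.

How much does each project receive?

Lower Bridge: $410 · Ashcroft Annex: $800 · Riverside Overpass: $650 · Summit Interchange: $320 · Lakeview Corridor: $1,120 · North Pavilion: $1,650

Lane-miles total 289.4; clients served total 3,589.
Blended shares (45% lane-miles + 55% clients served): Lower Bridge 0.0836; Ashcroft Annex 0.1616; Riverside Overpass 0.1305; Summit Interchange 0.0642; Lakeview Corridor 0.2259; North Pavilion 0.3342.
Proportional shares: Lower Bridge 413.79; Ashcroft Annex 800.06; Riverside Overpass 645.77; Summit Interchange 317.79; Lakeview Corridor 1,118.31; North Pavilion 1,654.27.
Rounded to nearest $10: Lower Bridge $410; Ashcroft Annex $800; Riverside Overpass $650; Summit Interchange $320; Lakeview Corridor $1,120; North Pavilion $1,650. Sum = $4,950.
Sum already equals the total — no adjustment.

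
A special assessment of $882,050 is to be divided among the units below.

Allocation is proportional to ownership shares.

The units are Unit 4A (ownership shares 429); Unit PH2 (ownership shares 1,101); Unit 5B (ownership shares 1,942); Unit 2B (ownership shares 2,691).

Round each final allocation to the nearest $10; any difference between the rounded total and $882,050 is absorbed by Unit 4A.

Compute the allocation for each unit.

Unit 4A: $61,390; Unit PH2: $157,580; Unit 5B: $277,940; Unit 2B: $385,140

Total ownership shares = 6,163.
Raw shares: Unit 4A 429/6,163 × $882,050 = 61,398.58; Unit PH2 1,101/6,163 × $882,050 = 157,575.38; Unit 5B 1,942/6,163 × $882,050 = 277,939.49; Unit 2B 2,691/6,163 × $882,050 = 385,136.55.
Rounded to nearest $10: Unit 4A $61,400; Unit PH2 $157,580; Unit 5B $277,940; Unit 2B $385,140. Sum = $882,060.
Difference $882,050 − $882,060 = −$10 applied to Unit 4A: Unit 4A becomes $61,390.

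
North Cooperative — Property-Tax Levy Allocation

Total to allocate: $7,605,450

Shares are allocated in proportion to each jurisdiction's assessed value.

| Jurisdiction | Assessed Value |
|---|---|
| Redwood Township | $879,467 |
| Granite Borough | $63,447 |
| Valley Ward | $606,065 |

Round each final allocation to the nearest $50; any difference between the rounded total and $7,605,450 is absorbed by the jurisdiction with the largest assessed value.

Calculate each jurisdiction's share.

Sum of assessed value: 879,467 + 63,447 + 606,065 = 1,548,979.
Unrounded shares: Redwood Township 4,318,162.02; Granite Borough 311,523.26; Valley Ward 2,975,764.72.
Rounded to nearest $50: Redwood Township $4,318,150; Granite Borough $311,500; Valley Ward $2,975,750. Sum = $7,605,400.
Difference $7,605,450 − $7,605,400 = +$50 applied to largest assessed value (Redwood Township): Redwood Township becomes $4,318,200.

Redwood Township: $4,318,200; Granite Borough: $311,500; Valley Ward: $2,975,750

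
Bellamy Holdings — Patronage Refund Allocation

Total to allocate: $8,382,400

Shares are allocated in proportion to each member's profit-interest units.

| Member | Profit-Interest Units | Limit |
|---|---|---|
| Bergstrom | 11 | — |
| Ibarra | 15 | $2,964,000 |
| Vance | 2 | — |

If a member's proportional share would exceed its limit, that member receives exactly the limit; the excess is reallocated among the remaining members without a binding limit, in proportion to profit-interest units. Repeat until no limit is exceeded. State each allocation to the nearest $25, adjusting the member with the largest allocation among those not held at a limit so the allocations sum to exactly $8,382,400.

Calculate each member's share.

Total profit-interest units = 28.
Proportional shares (ignoring caps): Bergstrom 3,293,085.71; Ibarra 4,490,571.43; Vance 598,742.86.
Held at cap: Ibarra ($2,964,000); residual $5,418,400 reallocated over remaining profit-interest units 13.
Remaining shares: Bergstrom 4,584,800.00 → $4,584,800; Vance 833,600.00 → $833,600.

Bergstrom: $4,584,800 · Ibarra: $2,964,000 · Vance: $833,600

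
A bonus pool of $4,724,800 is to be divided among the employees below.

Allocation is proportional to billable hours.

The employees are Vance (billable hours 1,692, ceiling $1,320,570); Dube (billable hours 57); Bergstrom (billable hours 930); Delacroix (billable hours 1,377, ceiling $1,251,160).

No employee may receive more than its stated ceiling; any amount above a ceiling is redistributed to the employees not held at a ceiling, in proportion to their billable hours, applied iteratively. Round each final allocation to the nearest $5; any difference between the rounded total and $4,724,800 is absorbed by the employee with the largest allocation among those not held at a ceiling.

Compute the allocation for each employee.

Vance: $1,320,570; Dube: $124,340; Bergstrom: $2,028,730; Delacroix: $1,251,160

Combined billable hours = 4,056.
Proportional shares (ignoring caps): Vance 1,970,996.45; Dube 66,398.82; Bergstrom 1,083,349.11; Delacroix 1,604,055.62.
Cap binds for Vance ($1,320,570), Delacroix ($1,251,160); balance $2,153,070 reallocated over remaining billable hours 987.
Shares after redistribution: Dube 124,341.43 → $124,340; Bergstrom 2,028,728.57 → $2,028,730.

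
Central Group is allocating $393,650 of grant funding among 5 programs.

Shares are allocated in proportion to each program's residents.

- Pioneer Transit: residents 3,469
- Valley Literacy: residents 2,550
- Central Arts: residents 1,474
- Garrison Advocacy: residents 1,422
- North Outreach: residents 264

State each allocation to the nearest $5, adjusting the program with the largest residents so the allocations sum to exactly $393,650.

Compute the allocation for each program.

Pioneer Transit: $148,770 · Valley Literacy: $109,360 · Central Arts: $63,215 · Garrison Advocacy: $60,985 · North Outreach: $11,320

Combined residents = 3,469 + 2,550 + 1,474 + 1,422 + 264 = 9,179.
Proportional shares: Pioneer Transit 148,771.31; Valley Literacy 109,359.13; Central Arts 63,213.87; Garrison Advocacy 60,983.80; North Outreach 11,321.89.
At nearest $5: Pioneer Transit $148,770; Valley Literacy $109,360; Central Arts $63,215; Garrison Advocacy $60,985; North Outreach $11,320. Sum = $393,650.
No rounding difference to absorb.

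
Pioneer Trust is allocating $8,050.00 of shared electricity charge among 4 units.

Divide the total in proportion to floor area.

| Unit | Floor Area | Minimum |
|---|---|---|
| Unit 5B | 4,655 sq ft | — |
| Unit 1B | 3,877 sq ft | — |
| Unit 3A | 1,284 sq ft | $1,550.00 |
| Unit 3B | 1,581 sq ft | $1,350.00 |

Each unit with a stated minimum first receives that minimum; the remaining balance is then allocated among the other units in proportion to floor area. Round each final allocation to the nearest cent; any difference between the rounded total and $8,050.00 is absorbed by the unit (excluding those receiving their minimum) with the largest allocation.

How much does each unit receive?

Guaranteed amounts: Unit 3A $1,550.00; Unit 3B $1,350.00. Remaining pool $5,150.00.
Remaining pool split over remaining floor area 8,532: Unit 5B 2,809.8043 → $2,809.80; Unit 1B 2,340.1957 → $2,340.20.

Unit 5B: $2,809.80 · Unit 1B: $2,340.20 · Unit 3A: $1,550.00 · Unit 3B: $1,350.00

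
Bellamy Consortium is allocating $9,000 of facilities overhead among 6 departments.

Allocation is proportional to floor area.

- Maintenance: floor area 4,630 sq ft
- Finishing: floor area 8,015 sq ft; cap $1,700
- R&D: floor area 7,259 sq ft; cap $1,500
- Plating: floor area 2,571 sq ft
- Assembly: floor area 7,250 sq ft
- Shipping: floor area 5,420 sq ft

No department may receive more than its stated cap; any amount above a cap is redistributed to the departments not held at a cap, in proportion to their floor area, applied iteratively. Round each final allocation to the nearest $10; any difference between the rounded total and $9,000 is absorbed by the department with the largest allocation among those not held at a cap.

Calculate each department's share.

Sum of floor area: 35,145.
Pro-rata shares before constraints: Maintenance 1,185.66; Finishing 2,052.50; R&D 1,858.90; Plating 658.39; Assembly 1,856.59; Shipping 1,387.96.
Held at cap: Finishing ($1,700), R&D ($1,500); balance $5,800 reallocated over remaining floor area 19,871.
Shares after redistribution: Maintenance 1,351.42 → $1,350; Plating 750.43 → $750; Assembly 2,116.15 → $2,120; Shipping 1,582.00 → $1,580.

Maintenance: $1,350 | Finishing: $1,700 | R&D: $1,500 | Plating: $750 | Assembly: $2,120 | Shipping: $1,580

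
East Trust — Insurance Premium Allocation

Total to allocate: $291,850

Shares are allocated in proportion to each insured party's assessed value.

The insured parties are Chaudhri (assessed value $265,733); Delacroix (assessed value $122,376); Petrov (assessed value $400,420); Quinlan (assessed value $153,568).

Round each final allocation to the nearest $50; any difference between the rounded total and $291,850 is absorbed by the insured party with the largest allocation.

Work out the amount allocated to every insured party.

Chaudhri: $82,300 | Delacroix: $37,900 | Petrov: $124,100 | Quinlan: $47,550

Assessed value total: 942,097.
Pro-rata amounts: Chaudhri 265,733/942,097 × $291,850 = 82,320.80; Delacroix 122,376/942,097 × $291,850 = 37,910.57; Petrov 400,420/942,097 × $291,850 = 124,045.16; Quinlan 153,568/942,097 × $291,850 = 47,573.47.
After rounding ($50): Chaudhri $82,300; Delacroix $37,900; Petrov $124,050; Quinlan $47,550. Sum = $291,800.
Difference $291,850 − $291,800 = +$50 applied to largest allocation (Petrov): Petrov becomes $124,100.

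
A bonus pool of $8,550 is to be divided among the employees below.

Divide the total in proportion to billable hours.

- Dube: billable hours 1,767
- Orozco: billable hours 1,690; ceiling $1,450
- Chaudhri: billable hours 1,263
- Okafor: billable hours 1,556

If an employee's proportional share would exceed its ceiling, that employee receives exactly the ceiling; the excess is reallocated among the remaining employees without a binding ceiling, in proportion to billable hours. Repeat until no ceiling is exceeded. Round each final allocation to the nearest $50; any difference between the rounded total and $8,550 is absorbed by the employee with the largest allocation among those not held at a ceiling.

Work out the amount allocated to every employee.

Dube: $2,750; Orozco: $1,450; Chaudhri: $1,950; Okafor: $2,400

Total billable hours = 6,276.
Proportional shares (ignoring caps): Dube 2,407.24; Orozco 2,302.34; Chaudhri 1,720.63; Okafor 2,119.79.
Cap binds for Orozco ($1,450); balance $7,100 reallocated over remaining billable hours 4,586.
Remaining shares: Dube 2,735.65 → $2,750; Chaudhri 1,955.36 → $1,950; Okafor 2,408.98 → $2,400.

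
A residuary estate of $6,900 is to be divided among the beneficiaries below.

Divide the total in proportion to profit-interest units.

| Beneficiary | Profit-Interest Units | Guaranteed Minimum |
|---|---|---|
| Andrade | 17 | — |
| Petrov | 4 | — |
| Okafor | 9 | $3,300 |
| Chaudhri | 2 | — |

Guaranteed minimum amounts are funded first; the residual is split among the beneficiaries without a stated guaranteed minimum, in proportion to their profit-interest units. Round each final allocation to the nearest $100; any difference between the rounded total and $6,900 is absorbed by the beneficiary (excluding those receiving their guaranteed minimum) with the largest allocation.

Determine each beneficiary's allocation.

Fund the minimums — Okafor $3,300. Balance $3,600.
Balance split over remaining profit-interest units 23: Andrade 2,660.87 → $2,700; Petrov 626.09 → $600; Chaudhri 313.04 → $300.

Andrade: $2,700 | Petrov: $600 | Okafor: $3,300 | Chaudhri: $300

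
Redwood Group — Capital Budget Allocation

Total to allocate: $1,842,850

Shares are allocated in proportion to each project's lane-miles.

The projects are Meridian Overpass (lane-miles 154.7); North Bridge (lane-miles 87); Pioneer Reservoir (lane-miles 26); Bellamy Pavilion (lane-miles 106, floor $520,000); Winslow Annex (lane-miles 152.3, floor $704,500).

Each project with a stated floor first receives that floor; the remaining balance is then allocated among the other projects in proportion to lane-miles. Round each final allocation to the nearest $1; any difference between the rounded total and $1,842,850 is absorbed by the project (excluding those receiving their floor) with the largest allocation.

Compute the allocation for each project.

Minimums first: Bellamy Pavilion $520,000; Winslow Annex $704,500. Remaining pool $618,350.
Remaining pool split over remaining lane-miles 267.7: Meridian Overpass 357,335.62 → $357,336; North Bridge 200,957.98 → $200,958; Pioneer Reservoir 60,056.41 → $60,056.

Meridian Overpass: $357,336 · North Bridge: $200,958 · Pioneer Reservoir: $60,056 · Bellamy Pavilion: $520,000 · Winslow Annex: $704,500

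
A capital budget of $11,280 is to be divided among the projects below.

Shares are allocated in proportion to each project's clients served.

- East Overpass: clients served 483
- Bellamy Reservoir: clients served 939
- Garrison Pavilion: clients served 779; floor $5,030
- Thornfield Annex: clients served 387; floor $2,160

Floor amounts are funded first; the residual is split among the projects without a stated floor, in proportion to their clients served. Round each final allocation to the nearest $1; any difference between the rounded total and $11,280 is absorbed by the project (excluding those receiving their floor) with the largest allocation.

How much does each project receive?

Guaranteed amounts: Garrison Pavilion $5,030; Thornfield Annex $2,160. Residual $4,090.
Residual split over remaining clients served 1,422: East Overpass 1,389.22 → $1,389; Bellamy Reservoir 2,700.78 → $2,701.

East Overpass: $1,389 | Bellamy Reservoir: $2,701 | Garrison Pavilion: $5,030 | Thornfield Annex: $2,160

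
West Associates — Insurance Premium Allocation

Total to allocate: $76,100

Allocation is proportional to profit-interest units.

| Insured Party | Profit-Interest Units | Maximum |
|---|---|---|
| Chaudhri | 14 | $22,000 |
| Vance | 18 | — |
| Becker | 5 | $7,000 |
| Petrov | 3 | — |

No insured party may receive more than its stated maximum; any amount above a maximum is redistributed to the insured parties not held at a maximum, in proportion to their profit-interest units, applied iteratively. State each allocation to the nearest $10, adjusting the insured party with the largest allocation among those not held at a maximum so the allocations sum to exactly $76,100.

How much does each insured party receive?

Chaudhri: $22,000 | Vance: $40,370 | Becker: $7,000 | Petrov: $6,730

Combined profit-interest units = 40.
Pro-rata shares before constraints: Chaudhri 26,635.00; Vance 34,245.00; Becker 9,512.50; Petrov 5,707.50.
Capped: Chaudhri ($22,000), Becker ($7,000); residual $47,100 reallocated over remaining profit-interest units 21.
Redistributed shares: Vance 40,371.43 → $40,370; Petrov 6,728.57 → $6,730.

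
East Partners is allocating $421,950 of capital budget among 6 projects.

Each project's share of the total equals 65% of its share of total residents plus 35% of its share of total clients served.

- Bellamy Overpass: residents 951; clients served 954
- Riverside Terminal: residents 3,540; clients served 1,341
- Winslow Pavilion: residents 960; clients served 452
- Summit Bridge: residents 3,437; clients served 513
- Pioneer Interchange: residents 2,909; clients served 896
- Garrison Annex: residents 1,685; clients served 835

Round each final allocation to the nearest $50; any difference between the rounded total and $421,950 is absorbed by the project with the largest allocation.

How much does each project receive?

Bellamy Overpass: $47,600; Riverside Terminal: $111,650; Winslow Pavilion: $32,900; Summit Bridge: $85,100; Pioneer Interchange: $85,700; Garrison Annex: $59,000

Residents total 13,482; clients served total 4,991.
Composite weights (65% residents + 35% clients served): Bellamy Overpass 0.1128; Riverside Terminal 0.2647; Winslow Pavilion 0.0780; Summit Bridge 0.2017; Pioneer Interchange 0.2031; Garrison Annex 0.1398.
Proportional shares: Bellamy Overpass 47,575.05; Riverside Terminal 111,694.92; Winslow Pavilion 32,904.08; Summit Bridge 85,099.25; Pioneer Interchange 85,690.90; Garrison Annex 58,985.80.
After rounding ($50): Bellamy Overpass $47,600; Riverside Terminal $111,700; Winslow Pavilion $32,900; Summit Bridge $85,100; Pioneer Interchange $85,700; Garrison Annex $59,000. Sum = $422,000.
Difference $421,950 − $422,000 = −$50 applied to largest allocation (Riverside Terminal): Riverside Terminal becomes $111,650.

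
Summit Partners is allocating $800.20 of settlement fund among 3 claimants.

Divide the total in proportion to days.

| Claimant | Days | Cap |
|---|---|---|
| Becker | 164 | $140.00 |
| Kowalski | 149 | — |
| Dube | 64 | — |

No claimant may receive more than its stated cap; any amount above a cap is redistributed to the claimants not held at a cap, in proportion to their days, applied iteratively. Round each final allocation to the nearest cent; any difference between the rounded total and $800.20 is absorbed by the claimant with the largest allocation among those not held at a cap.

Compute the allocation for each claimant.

Becker: $140.00 · Kowalski: $461.83 · Dube: $198.37

Sum of days: 377.
Pro-rata shares before constraints: Becker 348.0976; Kowalski 316.2594; Dube 135.8430.
Capped: Becker ($140.00); balance $660.20 reallocated over remaining days 213.
Remaining shares: Kowalski 461.8300 → $461.83; Dube 198.3700 → $198.37.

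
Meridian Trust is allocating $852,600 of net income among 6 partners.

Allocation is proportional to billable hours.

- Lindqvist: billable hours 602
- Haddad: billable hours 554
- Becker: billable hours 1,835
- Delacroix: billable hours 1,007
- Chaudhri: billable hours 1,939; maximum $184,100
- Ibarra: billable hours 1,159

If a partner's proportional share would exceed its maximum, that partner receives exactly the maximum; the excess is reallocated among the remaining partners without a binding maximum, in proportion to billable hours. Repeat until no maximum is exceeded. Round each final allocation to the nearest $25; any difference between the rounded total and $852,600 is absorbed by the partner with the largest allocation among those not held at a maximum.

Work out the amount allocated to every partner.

Lindqvist: $78,025; Haddad: $71,825; Becker: $237,875; Delacroix: $130,525; Chaudhri: $184,100; Ibarra: $150,250

Billable hours total: 7,096.
Proportional shares (ignoring caps): Lindqvist 72,331.62; Haddad 66,564.32; Becker 220,479.28; Delacroix 120,993.26; Chaudhri 232,975.11; Ibarra 139,256.40.
Cap binds for Chaudhri ($184,100); balance $668,500 reallocated over remaining billable hours 5,157.
Redistributed shares: Lindqvist 78,037.04 → $78,025; Haddad 71,814.81 → $71,825; Becker 237,870.37 → $237,875; Delacroix 130,537.04 → $130,525; Ibarra 150,240.74 → $150,250.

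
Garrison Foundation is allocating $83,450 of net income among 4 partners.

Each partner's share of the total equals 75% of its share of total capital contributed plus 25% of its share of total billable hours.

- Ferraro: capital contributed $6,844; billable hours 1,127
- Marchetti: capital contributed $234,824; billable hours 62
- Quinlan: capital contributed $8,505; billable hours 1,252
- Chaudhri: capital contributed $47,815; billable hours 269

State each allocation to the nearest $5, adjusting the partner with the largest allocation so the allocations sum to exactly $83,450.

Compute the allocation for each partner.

Totals — capital contributed 297,988, billable hours 2,710.
Blended shares (75% capital contributed + 25% billable hours): Ferraro 0.1212; Marchetti 0.5967; Quinlan 0.1369; Chaudhri 0.1452.
Raw shares: Ferraro 10,113.50; Marchetti 49,798.23; Quinlan 11,424.66; Chaudhri 12,113.61.
Rounded to nearest $5: Ferraro $10,115; Marchetti $49,800; Quinlan $11,425; Chaudhri $12,115. Sum = $83,455.
Difference $83,450 − $83,455 = −$5 applied to largest allocation (Marchetti): Marchetti becomes $49,795.

Ferraro: $10,115 · Marchetti: $49,795 · Quinlan: $11,425 · Chaudhri: $12,115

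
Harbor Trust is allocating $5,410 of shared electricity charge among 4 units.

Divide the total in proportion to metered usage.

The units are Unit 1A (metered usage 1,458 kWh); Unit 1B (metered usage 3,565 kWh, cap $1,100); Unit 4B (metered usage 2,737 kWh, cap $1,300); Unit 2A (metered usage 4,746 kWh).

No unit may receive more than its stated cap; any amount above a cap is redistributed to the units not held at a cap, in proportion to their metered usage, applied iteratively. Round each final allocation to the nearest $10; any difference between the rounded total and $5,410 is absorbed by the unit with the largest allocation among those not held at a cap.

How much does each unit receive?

Unit 1A: $710 | Unit 1B: $1,100 | Unit 4B: $1,300 | Unit 2A: $2,300

Total metered usage = 12,506.
Unconstrained shares: Unit 1A 630.72; Unit 1B 1,542.19; Unit 4B 1,184.01; Unit 2A 2,053.08.
Capped: Unit 1B ($1,100); remaining pool $4,310 reallocated over remaining metered usage 8,941.
Capped: Unit 4B ($1,300); remaining pool $3,010 reallocated over remaining metered usage 6,204.
Redistributed shares: Unit 1A 707.38 → $710; Unit 2A 2,302.62 → $2,300.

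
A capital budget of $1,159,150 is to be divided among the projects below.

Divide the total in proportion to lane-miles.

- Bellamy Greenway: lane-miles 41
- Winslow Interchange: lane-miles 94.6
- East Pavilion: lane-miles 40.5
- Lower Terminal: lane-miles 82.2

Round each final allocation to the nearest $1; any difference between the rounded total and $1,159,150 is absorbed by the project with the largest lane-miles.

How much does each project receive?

Sum of lane-miles: 41 + 94.6 + 40.5 + 82.2 = 258.3.
Pro-rata amounts: Bellamy Greenway 183,992.06; Winslow Interchange 424,528.03; East Pavilion 181,748.26; Lower Terminal 368,881.65.
Rounded to nearest $1: Bellamy Greenway $183,992; Winslow Interchange $424,528; East Pavilion $181,748; Lower Terminal $368,882. Sum = $1,159,150.
Sum already equals the total — no adjustment.

Bellamy Greenway: $183,992; Winslow Interchange: $424,528; East Pavilion: $181,748; Lower Terminal: $368,882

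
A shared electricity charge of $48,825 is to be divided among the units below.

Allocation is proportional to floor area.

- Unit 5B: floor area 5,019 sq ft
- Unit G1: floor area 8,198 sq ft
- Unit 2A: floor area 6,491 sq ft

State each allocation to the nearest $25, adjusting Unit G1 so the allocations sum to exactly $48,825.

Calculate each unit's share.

Total floor area = 19,708.
Unrounded shares: Unit 5B 5,019/19,708 × $48,825 = 12,434.17; Unit G1 8,198/19,708 × $48,825 = 20,309.89; Unit 2A 6,491/19,708 × $48,825 = 16,080.94.
At nearest $25: Unit 5B $12,425; Unit G1 $20,300; Unit 2A $16,075. Sum = $48,800.
Difference $48,825 − $48,800 = +$25 applied to Unit G1: Unit G1 becomes $20,325.

Unit 5B: $12,425 · Unit G1: $20,325 · Unit 2A: $16,075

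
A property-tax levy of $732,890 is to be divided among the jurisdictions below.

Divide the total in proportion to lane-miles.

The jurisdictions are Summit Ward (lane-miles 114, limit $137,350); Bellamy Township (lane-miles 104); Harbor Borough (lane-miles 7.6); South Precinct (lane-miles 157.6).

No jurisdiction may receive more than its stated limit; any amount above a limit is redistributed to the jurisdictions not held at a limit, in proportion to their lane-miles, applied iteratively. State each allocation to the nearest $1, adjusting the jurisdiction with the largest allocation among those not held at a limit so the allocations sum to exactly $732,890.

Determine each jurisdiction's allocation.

Combined lane-miles = 383.2.
Pro-rata shares before constraints: Summit Ward 218,030.95; Bellamy Township 198,905.43; Harbor Borough 14,535.40; South Precinct 301,418.23.
Cap binds for Summit Ward ($137,350); remaining pool $595,540 reallocated over remaining lane-miles 269.2.
Redistributed shares: Bellamy Township 230,074.89 → $230,075; Harbor Borough 16,813.16 → $16,813; South Precinct 348,651.95 → $348,652.

Summit Ward: $137,350 | Bellamy Township: $230,075 | Harbor Borough: $16,813 | South Precinct: $348,652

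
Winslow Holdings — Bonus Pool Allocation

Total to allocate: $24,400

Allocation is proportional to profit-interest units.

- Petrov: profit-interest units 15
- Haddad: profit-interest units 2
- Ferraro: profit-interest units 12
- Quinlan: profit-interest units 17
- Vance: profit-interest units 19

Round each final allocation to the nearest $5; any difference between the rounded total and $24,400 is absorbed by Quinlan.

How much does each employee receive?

Petrov: $5,630 · Haddad: $750 · Ferraro: $4,505 · Quinlan: $6,385 · Vance: $7,130

Combined profit-interest units = 65.
Raw shares: Petrov 15/65 × $24,400 = 5,630.77; Haddad 2/65 × $24,400 = 750.77; Ferraro 12/65 × $24,400 = 4,504.62; Quinlan 17/65 × $24,400 = 6,381.54; Vance 19/65 × $24,400 = 7,132.31.
Rounded to nearest $5: Petrov $5,630; Haddad $750; Ferraro $4,505; Quinlan $6,380; Vance $7,130. Sum = $24,395.
Difference $24,400 − $24,395 = +$5 applied to Quinlan: Quinlan becomes $6,385.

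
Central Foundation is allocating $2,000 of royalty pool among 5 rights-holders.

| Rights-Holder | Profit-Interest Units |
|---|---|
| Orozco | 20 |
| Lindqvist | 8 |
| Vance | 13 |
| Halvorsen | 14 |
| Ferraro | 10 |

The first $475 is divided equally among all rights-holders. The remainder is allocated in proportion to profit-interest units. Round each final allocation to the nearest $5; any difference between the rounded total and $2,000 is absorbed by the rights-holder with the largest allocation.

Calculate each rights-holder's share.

First tranche $475 split equally: $95 each.
Remainder $1,525 by profit-interest units (total 65): Orozco 469.23 → $470; Lindqvist 187.69 → $190; Vance 305.00 → $305; Halvorsen 328.46 → $330; Ferraro 234.62 → $235.
Rounding difference −$5 on remainder applied to Orozco.
Totals: Orozco $95 + $465 = $560; Lindqvist $95 + $190 = $285; Vance $95 + $305 = $400; Halvorsen $95 + $330 = $425; Ferraro $95 + $235 = $330.

Orozco: $560 | Lindqvist: $285 | Vance: $400 | Halvorsen: $425 | Ferraro: $330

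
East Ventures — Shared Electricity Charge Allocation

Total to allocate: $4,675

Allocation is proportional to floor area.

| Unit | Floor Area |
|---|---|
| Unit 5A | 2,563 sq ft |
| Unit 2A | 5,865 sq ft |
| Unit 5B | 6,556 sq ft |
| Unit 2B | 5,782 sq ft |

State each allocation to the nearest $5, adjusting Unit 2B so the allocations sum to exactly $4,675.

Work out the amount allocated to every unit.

Sum of floor area: 20,766.
Raw shares: Unit 5A 2,563/20,766 × $4,675 = 577.00; Unit 2A 5,865/20,766 × $4,675 = 1,320.37; Unit 5B 6,556/20,766 × $4,675 = 1,475.94; Unit 2B 5,782/20,766 × $4,675 = 1,301.69.
After rounding ($5): Unit 5A $575; Unit 2A $1,320; Unit 5B $1,475; Unit 2B $1,300. Sum = $4,670.
Difference $4,675 − $4,670 = +$5 applied to Unit 2B: Unit 2B becomes $1,305.

Unit 5A: $575 | Unit 2A: $1,320 | Unit 5B: $1,475 | Unit 2B: $1,305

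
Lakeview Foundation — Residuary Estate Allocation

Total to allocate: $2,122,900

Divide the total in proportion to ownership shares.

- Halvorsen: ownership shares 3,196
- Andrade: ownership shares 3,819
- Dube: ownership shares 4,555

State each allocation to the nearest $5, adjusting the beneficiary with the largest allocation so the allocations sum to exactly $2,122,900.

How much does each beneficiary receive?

Ownership shares total: 11,570.
Raw shares: Halvorsen 3,196/11,570 × $2,122,900 = 586,412.13; Andrade 3,819/11,570 × $2,122,900 = 700,722.13; Dube 4,555/11,570 × $2,122,900 = 835,765.73.
After rounding ($5): Halvorsen $586,410; Andrade $700,720; Dube $835,765. Sum = $2,122,895.
Difference $2,122,900 − $2,122,895 = +$5 applied to largest allocation (Dube): Dube becomes $835,770.

Halvorsen: $586,410; Andrade: $700,720; Dube: $835,770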